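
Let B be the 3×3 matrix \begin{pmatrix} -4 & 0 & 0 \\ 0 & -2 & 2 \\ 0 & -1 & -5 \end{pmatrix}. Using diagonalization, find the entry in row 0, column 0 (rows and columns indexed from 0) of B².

16

Characteristic polynomial: r^3 + 11r^2 + 40r + 48 = (r + 3)(r + 4)^2, so the eigenvalues are -4, -4, -3.
r=-4: eigenvector (1, 0, 0).
r=-4: eigenvector (0, -1, 1).
r=-3: eigenvector (0, -2, 1).
P = [[1, 0, 0], [0, -1, -2], [0, 1, 1]], D = diag(-4, -4, -3), P⁻¹ = [[1, 0, 0], [0, 1, 2], [0, -1, -1]].
B² = P·diag(16, 16, 9)·P⁻¹ = [[16, 0, 0], [0, 2, -14], [0, 7, 23]].
The requested entry is 16.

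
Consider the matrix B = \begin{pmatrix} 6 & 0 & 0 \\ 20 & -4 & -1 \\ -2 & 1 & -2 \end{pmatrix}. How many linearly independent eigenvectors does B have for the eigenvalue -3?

B + 3I = [[9, 0, 0], [20, -1, -1], [-2, 1, 1]].
This matrix has rank 2, so its null space has dimension 3 − 2 = 1.

1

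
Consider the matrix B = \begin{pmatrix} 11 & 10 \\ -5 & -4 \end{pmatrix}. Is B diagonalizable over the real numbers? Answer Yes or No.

Characteristic polynomial: p(r) = r^2 - 7r + 6 = (r - 6)(r - 1).
All 2 eigenvalues are distinct, so B is diagonalizable.

Yes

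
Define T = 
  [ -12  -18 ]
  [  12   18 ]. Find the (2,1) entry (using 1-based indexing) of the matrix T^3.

Characteristic polynomial: r^2 - 6r = r(r - 6), so the eigenvalues are 0, 6.
r=0: eigenvector (3, -2).
r=6: eigenvector (-1, 1).
P = [[3, -1], [-2, 1]], D = diag(0, 6), P⁻¹ = [[1, 1], [2, 3]].
T³ = P·diag(0, 216)·P⁻¹ = [[-432, -648], [432, 648]].
The requested entry is 432.

432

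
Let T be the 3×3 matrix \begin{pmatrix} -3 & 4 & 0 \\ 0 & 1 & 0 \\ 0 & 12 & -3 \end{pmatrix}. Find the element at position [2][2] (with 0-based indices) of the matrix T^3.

Characteristic polynomial: μ^3 + 5μ^2 + 3μ - 9 = (μ - 1)(μ + 3)^2, so the eigenvalues are -3, -3, 1.
μ=-3: eigenvector (1, 0, 0).
μ=1: eigenvector (1, 1, 3).
μ=-3: eigenvector (0, 0, 1).
P = [[1, 1, 0], [0, 1, 0], [0, 3, 1]], D = diag(-3, 1, -3), P⁻¹ = [[1, -1, 0], [0, 1, 0], [0, -3, 1]].
T³ = P·diag(-27, 1, -27)·P⁻¹ = [[-27, 28, 0], [0, 1, 0], [0, 84, -27]].
The requested entry is -27.

-27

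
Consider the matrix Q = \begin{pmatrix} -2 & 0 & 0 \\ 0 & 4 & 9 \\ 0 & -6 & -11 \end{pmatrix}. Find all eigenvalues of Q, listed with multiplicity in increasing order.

Characteristic polynomial: p(r) = r^3 + 9r^2 + 24r + 20 = (r + 2)^2(r + 5).
Roots (with multiplicity): -5, -2, -2.

-5, -2, -2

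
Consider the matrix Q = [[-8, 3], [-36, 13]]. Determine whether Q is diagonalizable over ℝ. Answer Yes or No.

Yes

Characteristic polynomial: p(t) = t^2 - 5t + 4 = (t - 4)(t - 1).
All 2 eigenvalues are distinct, so Q is diagonalizable.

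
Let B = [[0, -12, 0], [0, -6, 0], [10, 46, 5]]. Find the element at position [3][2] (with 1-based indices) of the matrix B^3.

1546

Characteristic polynomial: r^3 + r^2 - 30r = r(r - 5)(r + 6), so the eigenvalues are -6, 0, 5.
r=0: eigenvector (1, 0, -2).
r=-6: eigenvector (2, 1, -6).
r=5: eigenvector (0, 0, 1).
P = [[1, 2, 0], [0, 1, 0], [-2, -6, 1]], D = diag(0, -6, 5), P⁻¹ = [[1, -2, 0], [0, 1, 0], [2, 2, 1]].
B³ = P·diag(0, -216, 125)·P⁻¹ = [[0, -432, 0], [0, -216, 0], [250, 1546, 125]].
The requested entry is 1546.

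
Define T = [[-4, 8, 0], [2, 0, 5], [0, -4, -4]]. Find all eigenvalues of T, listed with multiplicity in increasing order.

-4, -2, -2

Characteristic polynomial: p(s) = s^3 + 8s^2 + 20s + 16 = (s + 2)^2(s + 4).
Roots (with multiplicity): -4, -2, -2.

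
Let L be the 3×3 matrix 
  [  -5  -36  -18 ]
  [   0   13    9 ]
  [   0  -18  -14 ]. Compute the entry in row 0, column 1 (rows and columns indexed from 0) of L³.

-756

Characteristic polynomial: λ^3 + 6λ^2 - 15λ - 100 = (λ - 4)(λ + 5)^2, so the eigenvalues are -5, -5, 4.
λ=-5: eigenvector (0, 1, -2).
λ=-5: eigenvector (1, 0, 0).
λ=4: eigenvector (-2, 1, -1).
P = [[0, 1, -2], [1, 0, 1], [-2, 0, -1]], D = diag(-5, -5, 4), P⁻¹ = [[0, -1, -1], [1, 4, 2], [0, 2, 1]].
L³ = P·diag(-125, -125, 64)·P⁻¹ = [[-125, -756, -378], [0, 253, 189], [0, -378, -314]].
The requested entry is -756.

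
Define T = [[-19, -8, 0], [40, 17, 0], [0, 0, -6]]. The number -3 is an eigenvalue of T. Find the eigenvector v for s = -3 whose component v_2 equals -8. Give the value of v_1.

4

T + 3I = [[-16, -8, 0], [40, 20, 0], [0, 0, -3]].
Solving (T + 3I)v = 0 gives the eigenspace spanned by (4, -8, 0).
With v_2 = -8, v = (4, -8, 0), so v_1 = 4.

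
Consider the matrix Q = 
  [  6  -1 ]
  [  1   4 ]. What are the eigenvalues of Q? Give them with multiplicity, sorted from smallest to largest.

Characteristic polynomial: p(λ) = λ^2 - 10λ + 25 = (λ - 5)^2.
Roots (with multiplicity): 5, 5.

5, 5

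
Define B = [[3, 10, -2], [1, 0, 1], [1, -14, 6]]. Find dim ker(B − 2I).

1

B − 2I = [[1, 10, -2], [1, -2, 1], [1, -14, 4]].
This matrix has rank 2, so its null space has dimension 3 − 2 = 1.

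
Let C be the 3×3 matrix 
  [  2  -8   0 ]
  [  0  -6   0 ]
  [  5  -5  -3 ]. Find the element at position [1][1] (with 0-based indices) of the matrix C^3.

-216

Characteristic polynomial: s^3 + 7s^2 - 36 = (s - 2)(s + 3)(s + 6), so the eigenvalues are -6, -3, 2.
s=2: eigenvector (1, 0, 1).
s=-6: eigenvector (1, 1, 0).
s=-3: eigenvector (0, 0, 1).
P = [[1, 1, 0], [0, 1, 0], [1, 0, 1]], D = diag(2, -6, -3), P⁻¹ = [[1, -1, 0], [0, 1, 0], [-1, 1, 1]].
C³ = P·diag(8, -216, -27)·P⁻¹ = [[8, -224, 0], [0, -216, 0], [35, -35, -27]].
The requested entry is -216.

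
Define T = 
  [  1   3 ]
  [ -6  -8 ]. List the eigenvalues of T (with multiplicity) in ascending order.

Characteristic polynomial: p(μ) = μ^2 + 7μ + 10 = (μ + 2)(μ + 5).
Roots (with multiplicity): -5, -2.

-5, -2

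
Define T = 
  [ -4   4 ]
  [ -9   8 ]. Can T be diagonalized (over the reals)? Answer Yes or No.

No

Characteristic polynomial: p(λ) = λ^2 - 4λ + 4 = (λ - 2)^2.
λ = 2 has algebraic multiplicity 2; rank(T − 2I) = 1, so geometric multiplicity = 1.
Geometric multiplicity < algebraic multiplicity, so T is not diagonalizable.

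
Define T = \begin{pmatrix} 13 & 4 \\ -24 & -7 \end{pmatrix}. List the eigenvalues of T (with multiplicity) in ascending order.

1, 5

Characteristic polynomial: p(s) = s^2 - 6s + 5 = (s - 5)(s - 1).
Roots (with multiplicity): 1, 5.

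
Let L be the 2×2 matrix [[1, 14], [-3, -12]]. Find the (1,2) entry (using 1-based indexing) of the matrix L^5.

Characteristic polynomial: r^2 + 11r + 30 = (r + 5)(r + 6), so the eigenvalues are -6, -5.
r=-5: eigenvector (7, -3).
r=-6: eigenvector (-2, 1).
P = [[7, -2], [-3, 1]], D = diag(-5, -6), P⁻¹ = [[1, 2], [3, 7]].
L⁵ = P·diag(-3125, -7776)·P⁻¹ = [[24781, 65114], [-13953, -35682]].
The requested entry is 65114.

65114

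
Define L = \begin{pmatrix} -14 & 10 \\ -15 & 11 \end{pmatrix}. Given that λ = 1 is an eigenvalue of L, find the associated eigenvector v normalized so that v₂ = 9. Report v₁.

L − 1I = [[-15, 10], [-15, 10]].
Solving (L − 1I)v = 0 gives the eigenspace spanned by (6, 9).
With v₂ = 9, v = (6, 9), so v₁ = 6.

6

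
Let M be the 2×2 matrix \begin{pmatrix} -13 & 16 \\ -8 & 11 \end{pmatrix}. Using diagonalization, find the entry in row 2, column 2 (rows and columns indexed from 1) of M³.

Characteristic polynomial: t^2 + 2t - 15 = (t - 3)(t + 5), so the eigenvalues are -5, 3.
t=3: eigenvector (-1, -1).
t=-5: eigenvector (2, 1).
P = [[-1, 2], [-1, 1]], D = diag(3, -5), P⁻¹ = [[1, -2], [1, -1]].
M³ = P·diag(27, -125)·P⁻¹ = [[-277, 304], [-152, 179]].
The requested entry is 179.

179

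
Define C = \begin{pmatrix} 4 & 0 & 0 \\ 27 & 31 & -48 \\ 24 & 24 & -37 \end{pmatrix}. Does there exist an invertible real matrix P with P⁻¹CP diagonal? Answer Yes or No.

Yes

Characteristic polynomial: p(μ) = μ^3 + 2μ^2 - 19μ - 20 = (μ - 4)(μ + 1)(μ + 5).
All 3 eigenvalues are distinct, so C is diagonalizable.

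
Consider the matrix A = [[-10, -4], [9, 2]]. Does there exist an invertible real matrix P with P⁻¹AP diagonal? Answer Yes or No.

Characteristic polynomial: p(μ) = μ^2 + 8μ + 16 = (μ + 4)^2.
μ = -4 has algebraic multiplicity 2; rank(A + 4I) = 1, so geometric multiplicity = 1.
Geometric multiplicity < algebraic multiplicity, so A is not diagonalizable.

No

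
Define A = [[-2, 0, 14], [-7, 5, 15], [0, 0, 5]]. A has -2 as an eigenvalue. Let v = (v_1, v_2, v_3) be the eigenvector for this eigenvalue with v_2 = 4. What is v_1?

4

A + 2I = [[0, 0, 14], [-7, 7, 15], [0, 0, 7]].
Solving (A + 2I)v = 0 gives the eigenspace spanned by (4, 4, 0).
With v_2 = 4, v = (4, 4, 0), so v_1 = 4.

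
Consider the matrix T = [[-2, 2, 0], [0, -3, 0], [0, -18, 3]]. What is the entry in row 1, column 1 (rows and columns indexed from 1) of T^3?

-8

Characteristic polynomial: μ^3 + 2μ^2 - 9μ - 18 = (μ - 3)(μ + 2)(μ + 3), so the eigenvalues are -3, -2, 3.
μ=-2: eigenvector (1, 0, 0).
μ=-3: eigenvector (-2, 1, 3).
μ=3: eigenvector (0, 0, 1).
P = [[1, -2, 0], [0, 1, 0], [0, 3, 1]], D = diag(-2, -3, 3), P⁻¹ = [[1, 2, 0], [0, 1, 0], [0, -3, 1]].
T³ = P·diag(-8, -27, 27)·P⁻¹ = [[-8, 38, 0], [0, -27, 0], [0, -162, 27]].
The requested entry is -8.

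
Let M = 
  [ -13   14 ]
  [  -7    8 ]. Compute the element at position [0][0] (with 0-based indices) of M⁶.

Characteristic polynomial: t^2 + 5t - 6 = (t - 1)(t + 6), so the eigenvalues are -6, 1.
t=-6: eigenvector (2, 1).
t=1: eigenvector (1, 1).
P = [[2, 1], [1, 1]], D = diag(-6, 1), P⁻¹ = [[1, -1], [-1, 2]].
M⁶ = P·diag(46656, 1)·P⁻¹ = [[93311, -93310], [46655, -46654]].
The requested entry is 93311.

93311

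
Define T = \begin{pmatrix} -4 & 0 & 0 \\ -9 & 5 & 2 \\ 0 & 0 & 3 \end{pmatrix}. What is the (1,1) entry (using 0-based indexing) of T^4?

Characteristic polynomial: λ^3 - 4λ^2 - 17λ + 60 = (λ - 5)(λ - 3)(λ + 4), so the eigenvalues are -4, 3, 5.
λ=-4: eigenvector (1, 1, 0).
λ=5: eigenvector (0, 1, 0).
λ=3: eigenvector (0, -1, 1).
P = [[1, 0, 0], [1, 1, -1], [0, 0, 1]], D = diag(-4, 5, 3), P⁻¹ = [[1, 0, 0], [-1, 1, 1], [0, 0, 1]].
T⁴ = P·diag(256, 625, 81)·P⁻¹ = [[256, 0, 0], [-369, 625, 544], [0, 0, 81]].
The requested entry is 625.

625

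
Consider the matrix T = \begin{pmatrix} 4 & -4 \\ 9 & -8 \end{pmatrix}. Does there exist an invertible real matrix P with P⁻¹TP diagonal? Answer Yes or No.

Characteristic polynomial: p(s) = s^2 + 4s + 4 = (s + 2)^2.
s = -2 has algebraic multiplicity 2; rank(T + 2I) = 1, so geometric multiplicity = 1.
Geometric multiplicity < algebraic multiplicity, so T is not diagonalizable.

No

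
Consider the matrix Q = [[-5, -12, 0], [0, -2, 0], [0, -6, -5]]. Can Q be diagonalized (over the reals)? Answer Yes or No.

Characteristic polynomial: p(r) = r^3 + 12r^2 + 45r + 50 = (r + 2)(r + 5)^2.
r = -5 has algebraic multiplicity 2; rank(Q + 5I) = 1, so geometric multiplicity = 2.
Every eigenvalue has geometric = algebraic multiplicity, so Q is diagonalizable.

Yes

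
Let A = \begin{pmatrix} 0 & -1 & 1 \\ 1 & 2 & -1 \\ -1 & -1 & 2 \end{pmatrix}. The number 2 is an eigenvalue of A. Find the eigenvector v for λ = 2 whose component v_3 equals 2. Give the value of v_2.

-2

A − 2I = [[-2, -1, 1], [1, 0, -1], [-1, -1, 0]].
Solving (A − 2I)v = 0 gives the eigenspace spanned by (2, -2, 2).
With v_3 = 2, v = (2, -2, 2), so v_2 = -2.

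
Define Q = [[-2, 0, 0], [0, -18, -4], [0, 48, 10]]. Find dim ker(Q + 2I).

2

Q + 2I = [[0, 0, 0], [0, -16, -4], [0, 48, 12]].
This matrix has rank 1, so its null space has dimension 3 − 1 = 2.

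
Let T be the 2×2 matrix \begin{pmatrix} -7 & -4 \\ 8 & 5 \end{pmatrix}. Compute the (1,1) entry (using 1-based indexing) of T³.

Characteristic polynomial: s^2 + 2s - 3 = (s - 1)(s + 3), so the eigenvalues are -3, 1.
s=1: eigenvector (-1, 2).
s=-3: eigenvector (-1, 1).
P = [[-1, -1], [2, 1]], D = diag(1, -3), P⁻¹ = [[1, 1], [-2, -1]].
T³ = P·diag(1, -27)·P⁻¹ = [[-55, -28], [56, 29]].
The requested entry is -55.

-55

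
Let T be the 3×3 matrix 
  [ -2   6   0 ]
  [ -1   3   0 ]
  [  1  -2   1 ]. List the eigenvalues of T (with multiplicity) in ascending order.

0, 1, 1

Characteristic polynomial: p(s) = s^3 - 2s^2 + s = s(s - 1)^2.
Roots (with multiplicity): 0, 1, 1.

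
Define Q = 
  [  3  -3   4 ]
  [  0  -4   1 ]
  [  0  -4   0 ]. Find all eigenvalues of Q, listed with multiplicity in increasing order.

Characteristic polynomial: p(λ) = λ^3 + λ^2 - 8λ - 12 = (λ - 3)(λ + 2)^2.
Roots (with multiplicity): -2, -2, 3.

-2, -2, 3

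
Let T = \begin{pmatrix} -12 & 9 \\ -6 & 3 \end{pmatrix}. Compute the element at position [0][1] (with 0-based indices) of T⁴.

-3645

Characteristic polynomial: μ^2 + 9μ + 18 = (μ + 3)(μ + 6), so the eigenvalues are -6, -3.
μ=-3: eigenvector (1, 1).
μ=-6: eigenvector (3, 2).
P = [[1, 3], [1, 2]], D = diag(-3, -6), P⁻¹ = [[-2, 3], [1, -1]].
T⁴ = P·diag(81, 1296)·P⁻¹ = [[3726, -3645], [2430, -2349]].
The requested entry is -3645.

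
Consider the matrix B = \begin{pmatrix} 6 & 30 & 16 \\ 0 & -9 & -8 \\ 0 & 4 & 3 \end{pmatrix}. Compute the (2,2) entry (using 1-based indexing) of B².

49

Characteristic polynomial: λ^3 - 31λ - 30 = (λ - 6)(λ + 1)(λ + 5), so the eigenvalues are -5, -1, 6.
λ=6: eigenvector (1, 0, 0).
λ=-5: eigenvector (-4, 2, -1).
λ=-1: eigenvector (-2, 1, -1).
P = [[1, -4, -2], [0, 2, 1], [0, -1, -1]], D = diag(6, -5, -1), P⁻¹ = [[1, 2, 0], [0, 1, 1], [0, -1, -2]].
B² = P·diag(36, 25, 1)·P⁻¹ = [[36, -26, -96], [0, 49, 48], [0, -24, -23]].
The requested entry is 49.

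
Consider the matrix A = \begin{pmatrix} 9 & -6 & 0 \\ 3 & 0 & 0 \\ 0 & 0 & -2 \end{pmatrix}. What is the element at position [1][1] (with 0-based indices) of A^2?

Characteristic polynomial: s^3 - 7s^2 + 36 = (s - 6)(s - 3)(s + 2), so the eigenvalues are -2, 3, 6.
s=3: eigenvector (1, 1, 0).
s=6: eigenvector (-2, -1, 0).
s=-2: eigenvector (0, 0, 1).
P = [[1, -2, 0], [1, -1, 0], [0, 0, 1]], D = diag(3, 6, -2), P⁻¹ = [[-1, 2, 0], [-1, 1, 0], [0, 0, 1]].
A² = P·diag(9, 36, 4)·P⁻¹ = [[63, -54, 0], [27, -18, 0], [0, 0, 4]].
The requested entry is -18.

-18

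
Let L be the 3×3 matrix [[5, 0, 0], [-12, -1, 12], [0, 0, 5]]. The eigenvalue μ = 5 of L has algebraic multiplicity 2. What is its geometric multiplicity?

L − 5I = [[0, 0, 0], [-12, -6, 12], [0, 0, 0]].
This matrix has rank 1, so its null space has dimension 3 − 1 = 2.

2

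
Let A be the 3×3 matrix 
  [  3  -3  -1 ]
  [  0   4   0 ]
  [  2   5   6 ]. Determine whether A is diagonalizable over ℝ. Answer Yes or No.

Characteristic polynomial: p(λ) = λ^3 - 13λ^2 + 56λ - 80 = (λ - 5)(λ - 4)^2.
λ = 4 has algebraic multiplicity 2; rank(A − 4I) = 2, so geometric multiplicity = 1.
Geometric multiplicity < algebraic multiplicity, so A is not diagonalizable.

No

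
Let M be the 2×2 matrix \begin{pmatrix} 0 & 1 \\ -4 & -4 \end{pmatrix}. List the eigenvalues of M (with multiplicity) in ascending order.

Characteristic polynomial: p(t) = t^2 + 4t + 4 = (t + 2)^2.
Roots (with multiplicity): -2, -2.

-2, -2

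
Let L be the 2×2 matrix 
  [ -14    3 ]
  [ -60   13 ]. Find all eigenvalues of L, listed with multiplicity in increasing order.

-2, 1

Characteristic polynomial: p(t) = t^2 + t - 2 = (t - 1)(t + 2).
Roots (with multiplicity): -2, 1.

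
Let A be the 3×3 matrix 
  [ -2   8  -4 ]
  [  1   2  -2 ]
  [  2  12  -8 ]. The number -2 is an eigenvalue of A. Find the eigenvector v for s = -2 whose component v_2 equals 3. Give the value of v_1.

0

A + 2I = [[0, 8, -4], [1, 4, -2], [2, 12, -6]].
Solving (A + 2I)v = 0 gives the eigenspace spanned by (0, 3, 6).
With v_2 = 3, v = (0, 3, 6), so v_1 = 0.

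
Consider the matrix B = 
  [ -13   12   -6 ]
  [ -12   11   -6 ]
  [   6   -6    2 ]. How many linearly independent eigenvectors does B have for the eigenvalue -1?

B + 1I = [[-12, 12, -6], [-12, 12, -6], [6, -6, 3]].
This matrix has rank 1, so its null space has dimension 3 − 1 = 2.

2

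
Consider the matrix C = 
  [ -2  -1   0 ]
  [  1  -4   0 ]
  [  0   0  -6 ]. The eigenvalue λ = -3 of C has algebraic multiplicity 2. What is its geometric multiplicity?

C + 3I = [[1, -1, 0], [1, -1, 0], [0, 0, -3]].
This matrix has rank 2, so its null space has dimension 3 − 2 = 1.

1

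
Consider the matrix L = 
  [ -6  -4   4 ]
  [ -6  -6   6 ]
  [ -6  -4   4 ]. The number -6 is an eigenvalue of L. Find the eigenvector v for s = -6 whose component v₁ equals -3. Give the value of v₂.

-3

L + 6I = [[0, -4, 4], [-6, 0, 6], [-6, -4, 10]].
Solving (L + 6I)v = 0 gives the eigenspace spanned by (-3, -3, -3).
With v₁ = -3, v = (-3, -3, -3), so v₂ = -3.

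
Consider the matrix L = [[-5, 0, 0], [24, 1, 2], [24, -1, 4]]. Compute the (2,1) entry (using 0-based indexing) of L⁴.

-65

Characteristic polynomial: λ^3 - 19λ + 30 = (λ - 3)(λ - 2)(λ + 5), so the eigenvalues are -5, 2, 3.
λ=-5: eigenvector (1, -3, -3).
λ=3: eigenvector (0, -1, -1).
λ=2: eigenvector (0, 2, 1).
P = [[1, 0, 0], [-3, -1, 2], [-3, -1, 1]], D = diag(-5, 3, 2), P⁻¹ = [[1, 0, 0], [-3, 1, -2], [0, 1, -1]].
L⁴ = P·diag(625, 81, 16)·P⁻¹ = [[625, 0, 0], [-1632, -49, 130], [-1632, -65, 146]].
The requested entry is -65.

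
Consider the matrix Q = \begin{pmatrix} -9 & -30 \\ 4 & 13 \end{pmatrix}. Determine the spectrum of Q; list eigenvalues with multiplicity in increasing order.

Characteristic polynomial: p(r) = r^2 - 4r + 3 = (r - 3)(r - 1).
Roots (with multiplicity): 1, 3.

1, 3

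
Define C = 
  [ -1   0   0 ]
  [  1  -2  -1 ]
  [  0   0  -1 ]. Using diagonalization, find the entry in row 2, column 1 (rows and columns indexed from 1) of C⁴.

-15

Characteristic polynomial: r^3 + 4r^2 + 5r + 2 = (r + 1)^2(r + 2), so the eigenvalues are -2, -1, -1.
r=-1: eigenvector (1, 1, 0).
r=-1: eigenvector (0, -1, 1).
r=-2: eigenvector (0, 1, 0).
P = [[1, 0, 0], [1, -1, 1], [0, 1, 0]], D = diag(-1, -1, -2), P⁻¹ = [[1, 0, 0], [0, 0, 1], [-1, 1, 1]].
C⁴ = P·diag(1, 1, 16)·P⁻¹ = [[1, 0, 0], [-15, 16, 15], [0, 0, 1]].
The requested entry is -15.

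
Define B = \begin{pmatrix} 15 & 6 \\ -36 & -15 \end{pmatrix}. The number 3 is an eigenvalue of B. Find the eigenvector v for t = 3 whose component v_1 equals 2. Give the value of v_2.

-4

B − 3I = [[12, 6], [-36, -18]].
Solving (B − 3I)v = 0 gives the eigenspace spanned by (2, -4).
With v_1 = 2, v = (2, -4), so v_2 = -4.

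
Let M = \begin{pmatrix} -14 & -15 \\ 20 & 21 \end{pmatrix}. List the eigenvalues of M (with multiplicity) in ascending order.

Characteristic polynomial: p(r) = r^2 - 7r + 6 = (r - 6)(r - 1).
Roots (with multiplicity): 1, 6.

1, 6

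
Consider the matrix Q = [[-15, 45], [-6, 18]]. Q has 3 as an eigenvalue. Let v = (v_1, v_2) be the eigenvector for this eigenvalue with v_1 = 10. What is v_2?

4

Q − 3I = [[-18, 45], [-6, 15]].
Solving (Q − 3I)v = 0 gives the eigenspace spanned by (10, 4).
With v_1 = 10, v = (10, 4), so v_2 = 4.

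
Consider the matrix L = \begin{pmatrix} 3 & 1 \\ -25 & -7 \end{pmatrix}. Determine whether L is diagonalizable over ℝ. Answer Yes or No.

No

Characteristic polynomial: p(r) = r^2 + 4r + 4 = (r + 2)^2.
r = -2 has algebraic multiplicity 2; rank(L + 2I) = 1, so geometric multiplicity = 1.
Geometric multiplicity < algebraic multiplicity, so L is not diagonalizable.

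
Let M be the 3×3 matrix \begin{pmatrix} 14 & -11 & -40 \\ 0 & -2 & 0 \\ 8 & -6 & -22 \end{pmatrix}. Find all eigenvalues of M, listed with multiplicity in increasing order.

Characteristic polynomial: p(μ) = μ^3 + 10μ^2 + 28μ + 24 = (μ + 2)^2(μ + 6).
Roots (with multiplicity): -6, -2, -2.

-6, -2, -2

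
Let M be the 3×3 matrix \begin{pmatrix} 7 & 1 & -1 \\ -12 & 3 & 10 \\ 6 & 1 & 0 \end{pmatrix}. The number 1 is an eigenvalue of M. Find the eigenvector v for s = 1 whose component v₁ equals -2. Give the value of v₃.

M − 1I = [[6, 1, -1], [-12, 2, 10], [6, 1, -1]].
Solving (M − 1I)v = 0 gives the eigenspace spanned by (-2, 8, -4).
With v₁ = -2, v = (-2, 8, -4), so v₃ = -4.

-4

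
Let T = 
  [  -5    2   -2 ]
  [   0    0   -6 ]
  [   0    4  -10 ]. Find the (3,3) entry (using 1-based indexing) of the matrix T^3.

Characteristic polynomial: μ^3 + 15μ^2 + 74μ + 120 = (μ + 4)(μ + 5)(μ + 6), so the eigenvalues are -6, -5, -4.
μ=-4: eigenvector (2, 3, 2).
μ=-5: eigenvector (1, 0, 0).
μ=-6: eigenvector (0, 1, 1).
P = [[2, 1, 0], [3, 0, 1], [2, 0, 1]], D = diag(-4, -5, -6), P⁻¹ = [[0, 1, -1], [1, -2, 2], [0, -2, 3]].
T³ = P·diag(-64, -125, -216)·P⁻¹ = [[-125, 122, -122], [0, 240, -456], [0, 304, -520]].
The requested entry is -520.

-520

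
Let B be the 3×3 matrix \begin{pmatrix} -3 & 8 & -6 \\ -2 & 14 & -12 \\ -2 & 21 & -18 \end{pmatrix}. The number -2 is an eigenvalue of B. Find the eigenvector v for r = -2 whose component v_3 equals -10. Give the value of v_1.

-4

B + 2I = [[-1, 8, -6], [-2, 16, -12], [-2, 21, -16]].
Solving (B + 2I)v = 0 gives the eigenspace spanned by (-4, -8, -10).
With v_3 = -10, v = (-4, -8, -10), so v_1 = -4.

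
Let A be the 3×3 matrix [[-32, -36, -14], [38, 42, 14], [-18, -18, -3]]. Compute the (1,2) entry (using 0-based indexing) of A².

14

Characteristic polynomial: λ^3 - 7λ^2 - 6λ + 72 = (λ - 6)(λ - 4)(λ + 3), so the eigenvalues are -3, 4, 6.
λ=4: eigenvector (1, -1, 0).
λ=6: eigenvector (-4, 5, -2).
λ=-3: eigenvector (2, -2, 1).
P = [[1, -4, 2], [-1, 5, -2], [0, -2, 1]], D = diag(4, 6, -3), P⁻¹ = [[1, 0, -2], [1, 1, 0], [2, 2, 1]].
A² = P·diag(16, 36, 9)·P⁻¹ = [[-92, -108, -14], [128, 144, 14], [-54, -54, 9]].
The requested entry is 14.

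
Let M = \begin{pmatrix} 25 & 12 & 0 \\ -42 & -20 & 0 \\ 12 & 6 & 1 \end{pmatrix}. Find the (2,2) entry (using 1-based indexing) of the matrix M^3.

Characteristic polynomial: λ^3 - 6λ^2 + 9λ - 4 = (λ - 4)(λ - 1)^2, so the eigenvalues are 1, 1, 4.
λ=1: eigenvector (1, -2, 0).
λ=1: eigenvector (2, -4, 1).
λ=4: eigenvector (4, -7, 2).
P = [[1, 2, 4], [-2, -4, -7], [0, 1, 2]], D = diag(1, 1, 4), P⁻¹ = [[1, 0, -2], [-4, -2, 1], [2, 1, 0]].
M³ = P·diag(1, 1, 64)·P⁻¹ = [[505, 252, 0], [-882, -440, 0], [252, 126, 1]].
The requested entry is -440.

-440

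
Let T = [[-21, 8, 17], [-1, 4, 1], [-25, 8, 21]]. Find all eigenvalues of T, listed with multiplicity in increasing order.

-4, 4, 4

Characteristic polynomial: p(λ) = λ^3 - 4λ^2 - 16λ + 64 = (λ - 4)^2(λ + 4).
Roots (with multiplicity): -4, 4, 4.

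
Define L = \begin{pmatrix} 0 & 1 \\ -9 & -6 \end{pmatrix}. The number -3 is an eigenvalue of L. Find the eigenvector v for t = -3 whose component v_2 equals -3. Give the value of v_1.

1

L + 3I = [[3, 1], [-9, -3]].
Solving (L + 3I)v = 0 gives the eigenspace spanned by (1, -3).
With v_2 = -3, v = (1, -3), so v_1 = 1.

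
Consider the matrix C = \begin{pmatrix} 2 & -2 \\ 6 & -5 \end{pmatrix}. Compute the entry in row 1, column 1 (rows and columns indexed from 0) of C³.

-29

Characteristic polynomial: λ^2 + 3λ + 2 = (λ + 1)(λ + 2), so the eigenvalues are -2, -1.
λ=-1: eigenvector (-2, -3).
λ=-2: eigenvector (1, 2).
P = [[-2, 1], [-3, 2]], D = diag(-1, -2), P⁻¹ = [[-2, 1], [-3, 2]].
C³ = P·diag(-1, -8)·P⁻¹ = [[20, -14], [42, -29]].
The requested entry is -29.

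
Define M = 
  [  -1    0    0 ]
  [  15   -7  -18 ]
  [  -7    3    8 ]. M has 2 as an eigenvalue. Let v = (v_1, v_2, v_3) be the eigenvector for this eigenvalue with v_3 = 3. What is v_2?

-6

M − 2I = [[-3, 0, 0], [15, -9, -18], [-7, 3, 6]].
Solving (M − 2I)v = 0 gives the eigenspace spanned by (0, -6, 3).
With v_3 = 3, v = (0, -6, 3), so v_2 = -6.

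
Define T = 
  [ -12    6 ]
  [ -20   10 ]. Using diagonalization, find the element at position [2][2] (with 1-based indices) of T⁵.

160

Characteristic polynomial: s^2 + 2s = s(s + 2), so the eigenvalues are -2, 0.
s=-2: eigenvector (-3, -5).
s=0: eigenvector (1, 2).
P = [[-3, 1], [-5, 2]], D = diag(-2, 0), P⁻¹ = [[-2, 1], [-5, 3]].
T⁵ = P·diag(-32, 0)·P⁻¹ = [[-192, 96], [-320, 160]].
The requested entry is 160.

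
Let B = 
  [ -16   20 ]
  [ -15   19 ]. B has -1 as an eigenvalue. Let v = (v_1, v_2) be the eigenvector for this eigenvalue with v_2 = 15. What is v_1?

B + 1I = [[-15, 20], [-15, 20]].
Solving (B + 1I)v = 0 gives the eigenspace spanned by (20, 15).
With v_2 = 15, v = (20, 15), so v_1 = 20.

20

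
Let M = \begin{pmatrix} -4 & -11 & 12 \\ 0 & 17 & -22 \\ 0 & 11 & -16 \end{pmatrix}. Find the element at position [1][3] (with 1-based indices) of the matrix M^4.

302

Characteristic polynomial: s^3 + 3s^2 - 34s - 120 = (s - 6)(s + 4)(s + 5), so the eigenvalues are -5, -4, 6.
s=-5: eigenvector (1, -1, -1).
s=-4: eigenvector (1, 0, 0).
s=6: eigenvector (-1, 2, 1).
P = [[1, 1, -1], [-1, 0, 2], [-1, 0, 1]], D = diag(-5, -4, 6), P⁻¹ = [[0, 1, -2], [1, 0, 1], [0, 1, -1]].
M⁴ = P·diag(625, 256, 1296)·P⁻¹ = [[256, -671, 302], [0, 1967, -1342], [0, 671, -46]].
The requested entry is 302.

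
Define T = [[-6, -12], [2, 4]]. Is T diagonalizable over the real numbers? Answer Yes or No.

Characteristic polynomial: p(μ) = μ^2 + 2μ = μ(μ + 2).
All 2 eigenvalues are distinct, so T is diagonalizable.

Yes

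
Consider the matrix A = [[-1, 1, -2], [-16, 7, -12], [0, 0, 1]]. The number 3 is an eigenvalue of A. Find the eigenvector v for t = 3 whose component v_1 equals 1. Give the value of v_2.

A − 3I = [[-4, 1, -2], [-16, 4, -12], [0, 0, -2]].
Solving (A − 3I)v = 0 gives the eigenspace spanned by (1, 4, 0).
With v_1 = 1, v = (1, 4, 0), so v_2 = 4.

4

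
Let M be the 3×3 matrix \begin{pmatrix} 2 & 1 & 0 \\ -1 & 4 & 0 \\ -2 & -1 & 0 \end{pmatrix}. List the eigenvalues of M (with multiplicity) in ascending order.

0, 3, 3

Characteristic polynomial: p(μ) = μ^3 - 6μ^2 + 9μ = μ(μ - 3)^2.
Roots (with multiplicity): 0, 3, 3.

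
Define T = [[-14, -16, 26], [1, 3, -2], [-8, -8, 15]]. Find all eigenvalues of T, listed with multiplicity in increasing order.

Characteristic polynomial: p(μ) = μ^3 - 4μ^2 + μ + 6 = (μ - 3)(μ - 2)(μ + 1).
Roots (with multiplicity): -1, 2, 3.

-1, 2, 3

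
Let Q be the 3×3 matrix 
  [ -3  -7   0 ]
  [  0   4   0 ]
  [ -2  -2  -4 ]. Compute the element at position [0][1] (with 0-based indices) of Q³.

-91

Characteristic polynomial: s^3 + 3s^2 - 16s - 48 = (s - 4)(s + 3)(s + 4), so the eigenvalues are -4, -3, 4.
s=-3: eigenvector (1, 0, -2).
s=4: eigenvector (-1, 1, 0).
s=-4: eigenvector (0, 0, 1).
P = [[1, -1, 0], [0, 1, 0], [-2, 0, 1]], D = diag(-3, 4, -4), P⁻¹ = [[1, 1, 0], [0, 1, 0], [2, 2, 1]].
Q³ = P·diag(-27, 64, -64)·P⁻¹ = [[-27, -91, 0], [0, 64, 0], [-74, -74, -64]].
The requested entry is -91.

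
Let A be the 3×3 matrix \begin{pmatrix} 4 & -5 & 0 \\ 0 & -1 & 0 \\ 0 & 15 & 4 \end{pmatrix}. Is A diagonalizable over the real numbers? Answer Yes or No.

Characteristic polynomial: p(λ) = λ^3 - 7λ^2 + 8λ + 16 = (λ - 4)^2(λ + 1).
λ = 4 has algebraic multiplicity 2; rank(A − 4I) = 1, so geometric multiplicity = 2.
Every eigenvalue has geometric = algebraic multiplicity, so A is diagonalizable.

Yes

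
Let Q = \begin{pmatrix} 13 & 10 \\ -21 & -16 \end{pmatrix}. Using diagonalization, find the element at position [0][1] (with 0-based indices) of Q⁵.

Characteristic polynomial: s^2 + 3s + 2 = (s + 1)(s + 2), so the eigenvalues are -2, -1.
s=-2: eigenvector (-2, 3).
s=-1: eigenvector (-5, 7).
P = [[-2, -5], [3, 7]], D = diag(-2, -1), P⁻¹ = [[7, 5], [-3, -2]].
Q⁵ = P·diag(-32, -1)·P⁻¹ = [[433, 310], [-651, -466]].
The requested entry is 310.

310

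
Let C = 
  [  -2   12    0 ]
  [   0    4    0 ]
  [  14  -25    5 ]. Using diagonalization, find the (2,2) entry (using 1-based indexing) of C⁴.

Characteristic polynomial: r^3 - 7r^2 + 2r + 40 = (r - 5)(r - 4)(r + 2), so the eigenvalues are -2, 4, 5.
r=-2: eigenvector (1, 0, -2).
r=4: eigenvector (2, 1, -3).
r=5: eigenvector (0, 0, 1).
P = [[1, 2, 0], [0, 1, 0], [-2, -3, 1]], D = diag(-2, 4, 5), P⁻¹ = [[1, -2, 0], [0, 1, 0], [2, -1, 1]].
C⁴ = P·diag(16, 256, 625)·P⁻¹ = [[16, 480, 0], [0, 256, 0], [1218, -1329, 625]].
The requested entry is 256.

256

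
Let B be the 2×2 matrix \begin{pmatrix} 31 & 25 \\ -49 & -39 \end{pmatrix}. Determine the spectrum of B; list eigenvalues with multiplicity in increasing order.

Characteristic polynomial: p(r) = r^2 + 8r + 16 = (r + 4)^2.
Roots (with multiplicity): -4, -4.

-4, -4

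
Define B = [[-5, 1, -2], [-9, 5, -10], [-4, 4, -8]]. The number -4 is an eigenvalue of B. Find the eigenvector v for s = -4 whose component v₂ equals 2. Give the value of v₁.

2

B + 4I = [[-1, 1, -2], [-9, 9, -10], [-4, 4, -4]].
Solving (B + 4I)v = 0 gives the eigenspace spanned by (2, 2, 0).
With v₂ = 2, v = (2, 2, 0), so v₁ = 2.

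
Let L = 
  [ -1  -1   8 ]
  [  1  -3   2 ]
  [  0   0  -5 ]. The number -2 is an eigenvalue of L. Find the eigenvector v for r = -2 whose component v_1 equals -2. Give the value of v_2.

-2

L + 2I = [[1, -1, 8], [1, -1, 2], [0, 0, -3]].
Solving (L + 2I)v = 0 gives the eigenspace spanned by (-2, -2, 0).
With v_1 = -2, v = (-2, -2, 0), so v_2 = -2.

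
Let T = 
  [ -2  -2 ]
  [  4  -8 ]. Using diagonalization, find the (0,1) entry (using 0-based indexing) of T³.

-152

Characteristic polynomial: s^2 + 10s + 24 = (s + 4)(s + 6), so the eigenvalues are -6, -4.
s=-4: eigenvector (1, 1).
s=-6: eigenvector (1, 2).
P = [[1, 1], [1, 2]], D = diag(-4, -6), P⁻¹ = [[2, -1], [-1, 1]].
T³ = P·diag(-64, -216)·P⁻¹ = [[88, -152], [304, -368]].
The requested entry is -152.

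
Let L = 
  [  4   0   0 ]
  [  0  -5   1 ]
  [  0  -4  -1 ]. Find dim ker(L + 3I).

1

L + 3I = [[7, 0, 0], [0, -2, 1], [0, -4, 2]].
This matrix has rank 2, so its null space has dimension 3 − 2 = 1.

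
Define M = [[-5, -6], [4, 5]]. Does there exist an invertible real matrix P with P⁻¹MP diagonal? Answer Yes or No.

Characteristic polynomial: p(s) = s^2 - 1 = (s - 1)(s + 1).
All 2 eigenvalues are distinct, so M is diagonalizable.

Yes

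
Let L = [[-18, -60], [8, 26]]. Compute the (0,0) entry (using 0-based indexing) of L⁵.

-38688

Characteristic polynomial: r^2 - 8r + 12 = (r - 6)(r - 2), so the eigenvalues are 2, 6.
r=6: eigenvector (-5, 2).
r=2: eigenvector (-3, 1).
P = [[-5, -3], [2, 1]], D = diag(6, 2), P⁻¹ = [[1, 3], [-2, -5]].
L⁵ = P·diag(7776, 32)·P⁻¹ = [[-38688, -116160], [15488, 46496]].
The requested entry is -38688.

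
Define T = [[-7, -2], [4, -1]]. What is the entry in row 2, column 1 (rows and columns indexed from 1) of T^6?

Characteristic polynomial: μ^2 + 8μ + 15 = (μ + 3)(μ + 5), so the eigenvalues are -5, -3.
μ=-5: eigenvector (-1, 1).
μ=-3: eigenvector (-1, 2).
P = [[-1, -1], [1, 2]], D = diag(-5, -3), P⁻¹ = [[-2, -1], [1, 1]].
T⁶ = P·diag(15625, 729)·P⁻¹ = [[30521, 14896], [-29792, -14167]].
The requested entry is -29792.

-29792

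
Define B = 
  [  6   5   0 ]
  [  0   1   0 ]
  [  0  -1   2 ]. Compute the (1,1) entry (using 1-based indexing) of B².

Characteristic polynomial: s^3 - 9s^2 + 20s - 12 = (s - 6)(s - 2)(s - 1), so the eigenvalues are 1, 2, 6.
s=2: eigenvector (0, 0, 1).
s=1: eigenvector (-1, 1, 1).
s=6: eigenvector (1, 0, 0).
P = [[0, -1, 1], [0, 1, 0], [1, 1, 0]], D = diag(2, 1, 6), P⁻¹ = [[0, -1, 1], [0, 1, 0], [1, 1, 0]].
B² = P·diag(4, 1, 36)·P⁻¹ = [[36, 35, 0], [0, 1, 0], [0, -3, 4]].
The requested entry is 36.

36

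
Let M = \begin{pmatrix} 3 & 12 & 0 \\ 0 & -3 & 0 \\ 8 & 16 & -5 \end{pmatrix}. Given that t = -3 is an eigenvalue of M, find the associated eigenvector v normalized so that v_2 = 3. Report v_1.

M + 3I = [[6, 12, 0], [0, 0, 0], [8, 16, -2]].
Solving (M + 3I)v = 0 gives the eigenspace spanned by (-6, 3, 0).
With v_2 = 3, v = (-6, 3, 0), so v_1 = -6.

-6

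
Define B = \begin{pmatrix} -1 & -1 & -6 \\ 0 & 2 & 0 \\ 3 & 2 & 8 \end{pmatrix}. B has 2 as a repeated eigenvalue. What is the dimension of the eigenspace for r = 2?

B − 2I = [[-3, -1, -6], [0, 0, 0], [3, 2, 6]].
This matrix has rank 2, so its null space has dimension 3 − 2 = 1.

1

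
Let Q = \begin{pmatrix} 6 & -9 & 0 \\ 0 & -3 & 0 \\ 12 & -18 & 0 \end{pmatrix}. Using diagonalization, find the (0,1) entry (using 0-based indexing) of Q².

-27

Characteristic polynomial: λ^3 - 3λ^2 - 18λ = λ(λ - 6)(λ + 3), so the eigenvalues are -3, 0, 6.
λ=6: eigenvector (1, 0, 2).
λ=-3: eigenvector (1, 1, 2).
λ=0: eigenvector (0, 0, 1).
P = [[1, 1, 0], [0, 1, 0], [2, 2, 1]], D = diag(6, -3, 0), P⁻¹ = [[1, -1, 0], [0, 1, 0], [-2, 0, 1]].
Q² = P·diag(36, 9, 0)·P⁻¹ = [[36, -27, 0], [0, 9, 0], [72, -54, 0]].
The requested entry is -27.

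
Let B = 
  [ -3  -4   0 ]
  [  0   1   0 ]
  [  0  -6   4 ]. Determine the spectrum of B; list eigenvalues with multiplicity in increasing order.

Characteristic polynomial: p(λ) = λ^3 - 2λ^2 - 11λ + 12 = (λ - 4)(λ - 1)(λ + 3).
Roots (with multiplicity): -3, 1, 4.

-3, 1, 4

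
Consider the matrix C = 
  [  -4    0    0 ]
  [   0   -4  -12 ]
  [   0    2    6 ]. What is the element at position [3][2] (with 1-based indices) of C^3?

8

Characteristic polynomial: t^3 + 2t^2 - 8t = t(t - 2)(t + 4), so the eigenvalues are -4, 0, 2.
t=-4: eigenvector (1, 0, 0).
t=0: eigenvector (0, 3, -1).
t=2: eigenvector (0, -2, 1).
P = [[1, 0, 0], [0, 3, -2], [0, -1, 1]], D = diag(-4, 0, 2), P⁻¹ = [[1, 0, 0], [0, 1, 2], [0, 1, 3]].
C³ = P·diag(-64, 0, 8)·P⁻¹ = [[-64, 0, 0], [0, -16, -48], [0, 8, 24]].
The requested entry is 8.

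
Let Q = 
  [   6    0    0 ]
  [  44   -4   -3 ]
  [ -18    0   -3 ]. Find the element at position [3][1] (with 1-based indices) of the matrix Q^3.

Characteristic polynomial: s^3 + s^2 - 30s - 72 = (s - 6)(s + 3)(s + 4), so the eigenvalues are -4, -3, 6.
s=6: eigenvector (1, 5, -2).
s=-4: eigenvector (0, 1, 0).
s=-3: eigenvector (0, -3, 1).
P = [[1, 0, 0], [5, 1, -3], [-2, 0, 1]], D = diag(6, -4, -3), P⁻¹ = [[1, 0, 0], [1, 1, 3], [2, 0, 1]].
Q³ = P·diag(216, -64, -27)·P⁻¹ = [[216, 0, 0], [1178, -64, -111], [-486, 0, -27]].
The requested entry is -486.

-486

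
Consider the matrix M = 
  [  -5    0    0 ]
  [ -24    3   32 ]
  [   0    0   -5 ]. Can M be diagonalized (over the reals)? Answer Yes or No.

Characteristic polynomial: p(μ) = μ^3 + 7μ^2 - 5μ - 75 = (μ - 3)(μ + 5)^2.
μ = -5 has algebraic multiplicity 2; rank(M + 5I) = 1, so geometric multiplicity = 2.
Every eigenvalue has geometric = algebraic multiplicity, so M is diagonalizable.

Yes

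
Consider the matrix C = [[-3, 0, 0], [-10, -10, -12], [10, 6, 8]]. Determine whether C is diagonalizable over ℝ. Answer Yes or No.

Characteristic polynomial: p(t) = t^3 + 5t^2 - 2t - 24 = (t - 2)(t + 3)(t + 4).
All 3 eigenvalues are distinct, so C is diagonalizable.

Yes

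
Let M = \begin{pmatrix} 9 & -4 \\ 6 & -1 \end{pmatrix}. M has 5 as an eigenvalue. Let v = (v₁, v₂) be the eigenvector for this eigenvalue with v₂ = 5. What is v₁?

5

M − 5I = [[4, -4], [6, -6]].
Solving (M − 5I)v = 0 gives the eigenspace spanned by (5, 5).
With v₂ = 5, v = (5, 5), so v₁ = 5.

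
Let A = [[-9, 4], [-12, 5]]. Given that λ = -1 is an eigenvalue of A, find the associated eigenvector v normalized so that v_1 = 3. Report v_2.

A + 1I = [[-8, 4], [-12, 6]].
Solving (A + 1I)v = 0 gives the eigenspace spanned by (3, 6).
With v_1 = 3, v = (3, 6), so v_2 = 6.

6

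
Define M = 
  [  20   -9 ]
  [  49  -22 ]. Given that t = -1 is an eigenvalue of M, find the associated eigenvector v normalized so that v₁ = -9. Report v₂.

M + 1I = [[21, -9], [49, -21]].
Solving (M + 1I)v = 0 gives the eigenspace spanned by (-9, -21).
With v₁ = -9, v = (-9, -21), so v₂ = -21.

-21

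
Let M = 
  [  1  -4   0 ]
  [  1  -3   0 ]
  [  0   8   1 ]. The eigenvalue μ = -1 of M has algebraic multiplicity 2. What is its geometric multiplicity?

1

M + 1I = [[2, -4, 0], [1, -2, 0], [0, 8, 2]].
This matrix has rank 2, so its null space has dimension 3 − 2 = 1.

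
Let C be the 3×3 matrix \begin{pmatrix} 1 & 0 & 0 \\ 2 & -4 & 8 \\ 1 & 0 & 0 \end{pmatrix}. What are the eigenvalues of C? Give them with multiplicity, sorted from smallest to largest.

Characteristic polynomial: p(μ) = μ^3 + 3μ^2 - 4μ = μ(μ - 1)(μ + 4).
Roots (with multiplicity): -4, 0, 1.

-4, 0, 1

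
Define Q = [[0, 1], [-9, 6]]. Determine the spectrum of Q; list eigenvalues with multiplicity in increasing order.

3, 3

Characteristic polynomial: p(t) = t^2 - 6t + 9 = (t - 3)^2.
Roots (with multiplicity): 3, 3.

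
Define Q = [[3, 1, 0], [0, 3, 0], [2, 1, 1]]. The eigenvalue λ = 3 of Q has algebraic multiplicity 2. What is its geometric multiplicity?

Q − 3I = [[0, 1, 0], [0, 0, 0], [2, 1, -2]].
This matrix has rank 2, so its null space has dimension 3 − 2 = 1.

1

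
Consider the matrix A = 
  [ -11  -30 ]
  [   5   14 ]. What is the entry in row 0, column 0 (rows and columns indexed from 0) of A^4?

-509

Characteristic polynomial: r^2 - 3r - 4 = (r - 4)(r + 1), so the eigenvalues are -1, 4.
r=4: eigenvector (-2, 1).
r=-1: eigenvector (3, -1).
P = [[-2, 3], [1, -1]], D = diag(4, -1), P⁻¹ = [[1, 3], [1, 2]].
A⁴ = P·diag(256, 1)·P⁻¹ = [[-509, -1530], [255, 766]].
The requested entry is -509.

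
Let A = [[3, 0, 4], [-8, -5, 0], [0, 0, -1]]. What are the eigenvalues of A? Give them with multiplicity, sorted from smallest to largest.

-5, -1, 3

Characteristic polynomial: p(s) = s^3 + 3s^2 - 13s - 15 = (s - 3)(s + 1)(s + 5).
Roots (with multiplicity): -5, -1, 3.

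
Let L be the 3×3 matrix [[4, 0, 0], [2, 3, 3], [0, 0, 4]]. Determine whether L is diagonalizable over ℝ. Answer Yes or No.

Yes

Characteristic polynomial: p(s) = s^3 - 11s^2 + 40s - 48 = (s - 4)^2(s - 3).
s = 4 has algebraic multiplicity 2; rank(L − 4I) = 1, so geometric multiplicity = 2.
Every eigenvalue has geometric = algebraic multiplicity, so L is diagonalizable.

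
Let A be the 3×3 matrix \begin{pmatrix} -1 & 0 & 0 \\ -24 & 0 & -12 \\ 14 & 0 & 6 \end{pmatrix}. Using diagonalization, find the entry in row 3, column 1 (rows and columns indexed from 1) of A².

Characteristic polynomial: μ^3 - 5μ^2 - 6μ = μ(μ - 6)(μ + 1), so the eigenvalues are -1, 0, 6.
μ=-1: eigenvector (1, 0, -2).
μ=0: eigenvector (0, 1, 0).
μ=6: eigenvector (0, -2, 1).
P = [[1, 0, 0], [0, 1, -2], [-2, 0, 1]], D = diag(-1, 0, 6), P⁻¹ = [[1, 0, 0], [4, 1, 2], [2, 0, 1]].
A² = P·diag(1, 0, 36)·P⁻¹ = [[1, 0, 0], [-144, 0, -72], [70, 0, 36]].
The requested entry is 70.

70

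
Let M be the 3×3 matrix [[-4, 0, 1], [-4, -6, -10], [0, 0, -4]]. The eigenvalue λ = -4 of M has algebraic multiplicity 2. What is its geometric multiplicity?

M + 4I = [[0, 0, 1], [-4, -2, -10], [0, 0, 0]].
This matrix has rank 2, so its null space has dimension 3 − 2 = 1.

1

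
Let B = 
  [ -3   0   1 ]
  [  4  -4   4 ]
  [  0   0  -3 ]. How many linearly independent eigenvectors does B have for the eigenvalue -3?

1

B + 3I = [[0, 0, 1], [4, -1, 4], [0, 0, 0]].
This matrix has rank 2, so its null space has dimension 3 − 2 = 1.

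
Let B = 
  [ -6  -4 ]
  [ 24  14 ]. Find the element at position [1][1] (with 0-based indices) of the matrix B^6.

Characteristic polynomial: μ^2 - 8μ + 12 = (μ - 6)(μ - 2), so the eigenvalues are 2, 6.
μ=2: eigenvector (1, -2).
μ=6: eigenvector (-1, 3).
P = [[1, -1], [-2, 3]], D = diag(2, 6), P⁻¹ = [[3, 1], [2, 1]].
B⁶ = P·diag(64, 46656)·P⁻¹ = [[-93120, -46592], [279552, 139840]].
The requested entry is 139840.

139840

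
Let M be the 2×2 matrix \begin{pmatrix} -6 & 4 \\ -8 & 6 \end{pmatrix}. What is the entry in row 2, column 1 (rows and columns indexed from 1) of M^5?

Characteristic polynomial: r^2 - 4 = (r - 2)(r + 2), so the eigenvalues are -2, 2.
r=-2: eigenvector (1, 1).
r=2: eigenvector (-1, -2).
P = [[1, -1], [1, -2]], D = diag(-2, 2), P⁻¹ = [[2, -1], [1, -1]].
M⁵ = P·diag(-32, 32)·P⁻¹ = [[-96, 64], [-128, 96]].
The requested entry is -128.

-128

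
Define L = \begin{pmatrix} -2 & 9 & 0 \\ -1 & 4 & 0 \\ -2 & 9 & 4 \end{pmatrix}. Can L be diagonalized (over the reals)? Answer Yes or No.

Characteristic polynomial: p(μ) = μ^3 - 6μ^2 + 9μ - 4 = (μ - 4)(μ - 1)^2.
μ = 1 has algebraic multiplicity 2; rank(L − 1I) = 2, so geometric multiplicity = 1.
Geometric multiplicity < algebraic multiplicity, so L is not diagonalizable.

No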